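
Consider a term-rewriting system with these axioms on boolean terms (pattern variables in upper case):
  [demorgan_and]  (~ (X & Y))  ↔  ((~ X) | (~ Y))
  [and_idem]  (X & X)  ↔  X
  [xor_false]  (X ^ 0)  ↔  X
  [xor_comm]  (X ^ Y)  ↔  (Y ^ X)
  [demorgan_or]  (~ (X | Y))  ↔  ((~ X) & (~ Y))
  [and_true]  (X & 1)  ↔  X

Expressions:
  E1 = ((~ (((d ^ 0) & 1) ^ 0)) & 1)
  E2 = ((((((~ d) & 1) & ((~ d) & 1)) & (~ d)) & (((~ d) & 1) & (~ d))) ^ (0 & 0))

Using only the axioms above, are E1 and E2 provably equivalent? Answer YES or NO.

step 1: xor_false (→) rewrites (((d ^ 0) & 1) ^ 0) into ((d ^ 0) & 1), now ((~ ((d ^ 0) & 1)) & 1)
step 2: and_true (→) rewrites ((d ^ 0) & 1) into (d ^ 0), now ((~ (d ^ 0)) & 1)
step 3: and_true (→) rewrites ((~ (d ^ 0)) & 1) into (~ (d ^ 0))
step 4: xor_false (→) rewrites (d ^ 0) into d, now (~ d)
step 5: and_idem (←) rewrites (~ d) into ((~ d) & (~ d))
step 6: and_true (←) rewrites (~ d) into ((~ d) & 1), now (((~ d) & 1) & (~ d))
step 7: xor_false (←) rewrites (((~ d) & 1) & (~ d)) into ((((~ d) & 1) & (~ d)) ^ 0)
step 8: and_idem (←) rewrites (((~ d) & 1) & (~ d)) into ((((~ d) & 1) & (~ d)) & (((~ d) & 1) & (~ d))), now (((((~ d) & 1) & (~ d)) & (((~ d) & 1) & (~ d))) ^ 0)
step 9: and_idem (←) rewrites 0 into (0 & 0), now (((((~ d) & 1) & (~ d)) & (((~ d) & 1) & (~ d))) ^ (0 & 0))
step 10: and_idem (←) rewrites ((~ d) & 1) into (((~ d) & 1) & ((~ d) & 1)), which is E2

YES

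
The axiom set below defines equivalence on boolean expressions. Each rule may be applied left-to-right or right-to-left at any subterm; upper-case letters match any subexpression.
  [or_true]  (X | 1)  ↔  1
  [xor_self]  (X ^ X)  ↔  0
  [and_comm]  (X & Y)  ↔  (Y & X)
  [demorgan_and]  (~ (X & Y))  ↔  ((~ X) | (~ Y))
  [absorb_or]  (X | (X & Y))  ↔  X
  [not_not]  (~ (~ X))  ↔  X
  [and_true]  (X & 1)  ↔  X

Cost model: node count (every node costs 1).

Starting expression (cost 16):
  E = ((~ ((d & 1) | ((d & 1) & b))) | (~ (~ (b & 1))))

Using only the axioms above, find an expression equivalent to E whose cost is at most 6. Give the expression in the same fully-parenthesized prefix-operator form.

((~ d) | (b & 1))   [cost 6]

(1) ((d & 1) | ((d & 1) & b))  =[absorb_or →]=  (d & 1)    ⊢ ((~ (d & 1)) | (~ (~ (b & 1))))
(2) (~ (~ (b & 1)))  =[not_not →]=  (b & 1)    ⊢ ((~ (d & 1)) | (b & 1))
(3) (d & 1)  =[and_true →]=  d    ⊢ cost 6, within 6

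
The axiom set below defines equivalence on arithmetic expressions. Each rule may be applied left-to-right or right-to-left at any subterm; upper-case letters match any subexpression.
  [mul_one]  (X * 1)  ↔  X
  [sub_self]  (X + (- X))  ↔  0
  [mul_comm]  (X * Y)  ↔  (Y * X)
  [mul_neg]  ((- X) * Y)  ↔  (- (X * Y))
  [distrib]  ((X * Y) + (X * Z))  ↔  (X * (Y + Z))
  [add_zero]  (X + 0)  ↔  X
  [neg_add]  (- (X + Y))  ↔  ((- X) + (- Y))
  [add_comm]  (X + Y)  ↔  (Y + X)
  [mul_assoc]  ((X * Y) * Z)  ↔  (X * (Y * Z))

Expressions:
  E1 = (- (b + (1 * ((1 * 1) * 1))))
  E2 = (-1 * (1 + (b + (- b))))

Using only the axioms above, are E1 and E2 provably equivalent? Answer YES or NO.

Every axiom is a valid identity, so a rewrite proof would force E1 and E2 to agree under every assignment.
At b=1: E1 = -2 but E2 = -1; they differ, so no derivation exists.

NO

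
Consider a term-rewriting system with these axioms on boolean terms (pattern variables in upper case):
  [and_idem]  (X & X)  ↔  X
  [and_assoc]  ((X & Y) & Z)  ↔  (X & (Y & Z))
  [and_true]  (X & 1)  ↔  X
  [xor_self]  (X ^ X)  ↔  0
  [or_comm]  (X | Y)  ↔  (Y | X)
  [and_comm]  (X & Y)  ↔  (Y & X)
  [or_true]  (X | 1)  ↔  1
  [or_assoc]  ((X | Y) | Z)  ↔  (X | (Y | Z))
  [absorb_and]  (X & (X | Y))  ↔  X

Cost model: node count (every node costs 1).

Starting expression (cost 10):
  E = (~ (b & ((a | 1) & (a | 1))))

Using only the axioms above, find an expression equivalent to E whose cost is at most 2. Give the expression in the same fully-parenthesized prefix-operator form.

step 1: and_idem (→) rewrites ((a | 1) & (a | 1)) into (a | 1), now (~ (b & (a | 1)))
step 2: or_true (→) rewrites (a | 1) into 1, now (~ (b & 1))
step 3: and_true (→) rewrites (b & 1) into b, reaching cost 2 (bound 2)

(~ b)   [cost 2]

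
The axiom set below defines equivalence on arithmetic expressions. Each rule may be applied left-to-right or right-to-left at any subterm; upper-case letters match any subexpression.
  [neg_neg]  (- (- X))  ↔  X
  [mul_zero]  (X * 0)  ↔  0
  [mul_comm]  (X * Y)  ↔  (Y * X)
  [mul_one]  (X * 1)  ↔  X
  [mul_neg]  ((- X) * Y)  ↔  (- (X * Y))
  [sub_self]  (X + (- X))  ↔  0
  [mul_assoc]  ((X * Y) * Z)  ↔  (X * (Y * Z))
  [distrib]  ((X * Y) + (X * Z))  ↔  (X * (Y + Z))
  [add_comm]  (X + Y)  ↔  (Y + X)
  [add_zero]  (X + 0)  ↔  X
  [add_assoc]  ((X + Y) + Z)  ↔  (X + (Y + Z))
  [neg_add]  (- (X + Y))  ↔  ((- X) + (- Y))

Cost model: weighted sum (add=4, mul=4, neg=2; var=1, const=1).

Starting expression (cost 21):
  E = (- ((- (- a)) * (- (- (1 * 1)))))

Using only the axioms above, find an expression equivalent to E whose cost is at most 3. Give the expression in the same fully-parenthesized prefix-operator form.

(- a)   [cost 3]

1. [mul_one →] (1 * 1)  →  1;  E = (- ((- (- a)) * (- (- 1))))
2. [neg_neg →] (- (- 1))  →  1;  E = (- ((- (- a)) * 1))
3. [neg_neg →] (- (- a))  →  a;  E = (- (a * 1))
4. [mul_one →] (a * 1)  →  a;  cost 3 ≤ 3, done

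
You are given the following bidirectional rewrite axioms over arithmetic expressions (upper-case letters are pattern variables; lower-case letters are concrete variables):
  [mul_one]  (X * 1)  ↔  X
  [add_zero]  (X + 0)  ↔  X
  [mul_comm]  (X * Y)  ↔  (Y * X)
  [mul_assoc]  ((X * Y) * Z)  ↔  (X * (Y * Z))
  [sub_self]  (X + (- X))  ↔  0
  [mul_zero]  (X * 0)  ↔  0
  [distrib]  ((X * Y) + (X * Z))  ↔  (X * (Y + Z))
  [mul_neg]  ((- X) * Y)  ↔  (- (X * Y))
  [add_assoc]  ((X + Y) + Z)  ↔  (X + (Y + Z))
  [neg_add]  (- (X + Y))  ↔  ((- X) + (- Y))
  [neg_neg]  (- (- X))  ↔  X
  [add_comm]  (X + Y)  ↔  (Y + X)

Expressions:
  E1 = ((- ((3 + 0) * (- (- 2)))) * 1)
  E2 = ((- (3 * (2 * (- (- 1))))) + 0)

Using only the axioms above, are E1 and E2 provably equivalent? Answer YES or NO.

YES

step 1: mul_one (→) rewrites ((- ((3 + 0) * (- (- 2)))) * 1) into (- ((3 + 0) * (- (- 2))))
step 2: add_zero (→) rewrites (3 + 0) into 3, now (- (3 * (- (- 2))))
step 3: neg_neg (→) rewrites (- (- 2)) into 2, now (- (3 * 2))
step 4: add_zero (←) rewrites (- (3 * 2)) into ((- (3 * 2)) + 0)
step 5: mul_one (←) rewrites 2 into (2 * 1), now ((- (3 * (2 * 1))) + 0)
step 6: neg_neg (←) rewrites 1 into (- (- 1)), which is E2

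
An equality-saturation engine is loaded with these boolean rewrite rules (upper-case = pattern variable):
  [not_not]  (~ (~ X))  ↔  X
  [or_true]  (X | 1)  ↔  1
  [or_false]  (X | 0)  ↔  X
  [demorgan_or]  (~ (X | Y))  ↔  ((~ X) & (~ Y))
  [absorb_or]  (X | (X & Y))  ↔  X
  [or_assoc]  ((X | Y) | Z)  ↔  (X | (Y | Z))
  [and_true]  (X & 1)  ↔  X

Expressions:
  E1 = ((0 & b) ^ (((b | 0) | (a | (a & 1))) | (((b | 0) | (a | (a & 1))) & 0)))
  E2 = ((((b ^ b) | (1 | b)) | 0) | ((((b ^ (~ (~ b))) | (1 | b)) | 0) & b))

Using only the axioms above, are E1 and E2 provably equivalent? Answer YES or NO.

Every axiom is a valid identity, so a rewrite proof would force E1 and E2 to agree under every assignment.
At a=0, b=0: E1 = 0 but E2 = 1; they differ, so no derivation exists.

NO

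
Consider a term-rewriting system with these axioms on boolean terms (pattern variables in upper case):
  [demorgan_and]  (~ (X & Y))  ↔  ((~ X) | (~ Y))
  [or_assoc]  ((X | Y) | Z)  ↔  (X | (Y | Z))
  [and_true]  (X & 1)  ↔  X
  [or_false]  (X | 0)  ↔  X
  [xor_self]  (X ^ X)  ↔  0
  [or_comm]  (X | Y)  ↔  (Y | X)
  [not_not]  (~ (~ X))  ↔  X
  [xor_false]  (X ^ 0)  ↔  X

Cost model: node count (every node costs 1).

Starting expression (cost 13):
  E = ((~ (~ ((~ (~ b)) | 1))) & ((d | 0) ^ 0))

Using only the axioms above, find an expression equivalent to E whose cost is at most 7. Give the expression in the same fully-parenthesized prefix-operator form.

((b | 1) & (d ^ 0))   [cost 7]

1. [not_not →] (~ (~ ((~ (~ b)) | 1)))  →  ((~ (~ b)) | 1);  E = (((~ (~ b)) | 1) & ((d | 0) ^ 0))
2. [or_false →] (d | 0)  →  d;  E = (((~ (~ b)) | 1) & (d ^ 0))
3. [not_not →] (~ (~ b))  →  b;  cost 7 ≤ 7, done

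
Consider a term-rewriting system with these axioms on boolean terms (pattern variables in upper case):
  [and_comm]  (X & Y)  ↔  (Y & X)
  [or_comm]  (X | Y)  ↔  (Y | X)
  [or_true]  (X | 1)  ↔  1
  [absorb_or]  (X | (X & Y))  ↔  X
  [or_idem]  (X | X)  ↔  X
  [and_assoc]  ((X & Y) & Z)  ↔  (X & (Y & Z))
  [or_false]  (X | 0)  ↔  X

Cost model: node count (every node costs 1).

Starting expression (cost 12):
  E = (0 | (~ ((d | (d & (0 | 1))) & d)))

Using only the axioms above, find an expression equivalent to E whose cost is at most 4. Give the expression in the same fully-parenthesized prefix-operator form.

(~ (d & d))   [cost 4]

1. [or_true →] (0 | 1)  →  1;  E = (0 | (~ ((d | (d & 1)) & d)))
2. [absorb_or →] (d | (d & 1))  →  d;  E = (0 | (~ (d & d)))
3. [or_comm →] (0 | (~ (d & d)))  →  ((~ (d & d)) | 0)
4. [or_false →] ((~ (d & d)) | 0)  →  (~ (d & d));  cost 4 ≤ 4, done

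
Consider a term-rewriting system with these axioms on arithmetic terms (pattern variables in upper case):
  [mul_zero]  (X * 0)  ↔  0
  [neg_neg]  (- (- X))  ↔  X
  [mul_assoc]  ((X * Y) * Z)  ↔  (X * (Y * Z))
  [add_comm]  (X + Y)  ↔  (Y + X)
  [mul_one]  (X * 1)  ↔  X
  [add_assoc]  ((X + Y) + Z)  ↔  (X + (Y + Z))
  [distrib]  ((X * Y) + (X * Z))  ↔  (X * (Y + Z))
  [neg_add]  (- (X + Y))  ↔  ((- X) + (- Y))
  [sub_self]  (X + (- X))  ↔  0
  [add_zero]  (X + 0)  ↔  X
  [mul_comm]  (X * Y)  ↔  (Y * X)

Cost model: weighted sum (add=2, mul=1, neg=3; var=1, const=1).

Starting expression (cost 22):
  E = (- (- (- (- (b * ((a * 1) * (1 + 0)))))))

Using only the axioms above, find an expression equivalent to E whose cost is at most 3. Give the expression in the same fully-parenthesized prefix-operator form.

1. [neg_neg →] (- (- (b * ((a * 1) * (1 + 0)))))  →  (b * ((a * 1) * (1 + 0)));  E = (- (- (b * ((a * 1) * (1 + 0)))))
2. [add_zero →] (1 + 0)  →  1;  E = (- (- (b * ((a * 1) * 1))))
3. [mul_one →] (a * 1)  →  a;  E = (- (- (b * (a * 1))))
4. [neg_neg →] (- (- (b * (a * 1))))  →  (b * (a * 1))
5. [mul_one →] (a * 1)  →  a;  cost 3 ≤ 3, done

(b * a)   [cost 3]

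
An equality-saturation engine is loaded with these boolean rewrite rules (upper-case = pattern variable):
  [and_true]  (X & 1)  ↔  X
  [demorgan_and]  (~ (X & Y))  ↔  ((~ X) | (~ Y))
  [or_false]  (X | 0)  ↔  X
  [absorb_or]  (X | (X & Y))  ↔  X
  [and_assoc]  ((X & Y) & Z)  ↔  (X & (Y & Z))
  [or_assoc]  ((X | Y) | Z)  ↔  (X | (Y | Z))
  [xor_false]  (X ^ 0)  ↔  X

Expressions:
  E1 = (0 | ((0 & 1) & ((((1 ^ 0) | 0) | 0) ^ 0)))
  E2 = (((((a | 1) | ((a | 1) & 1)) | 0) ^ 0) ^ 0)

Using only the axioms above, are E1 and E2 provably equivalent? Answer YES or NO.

The axioms are sound identities: if E1 ↔* E2 then E1 and E2 evaluate identically under any assignment.
Under a=0: E1 evaluates to 0, E2 to 1. Distinct ⇒ no rewrite sequence connects them.

NO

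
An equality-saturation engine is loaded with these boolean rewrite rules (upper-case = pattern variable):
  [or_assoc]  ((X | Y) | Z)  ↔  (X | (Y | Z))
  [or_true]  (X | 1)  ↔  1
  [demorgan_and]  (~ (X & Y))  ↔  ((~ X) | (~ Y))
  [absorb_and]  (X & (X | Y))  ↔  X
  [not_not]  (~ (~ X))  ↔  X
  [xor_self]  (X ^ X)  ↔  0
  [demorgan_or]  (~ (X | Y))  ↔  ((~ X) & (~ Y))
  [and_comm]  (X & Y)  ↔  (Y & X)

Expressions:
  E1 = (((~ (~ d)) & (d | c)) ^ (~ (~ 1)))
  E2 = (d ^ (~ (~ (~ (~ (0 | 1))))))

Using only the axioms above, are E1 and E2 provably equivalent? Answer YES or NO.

(1) (~ (~ d))  =[not_not →]=  d    ⊢ ((d & (d | c)) ^ (~ (~ 1)))
(2) (d & (d | c))  =[absorb_and →]=  d    ⊢ (d ^ (~ (~ 1)))
(3) (~ 1)  =[not_not ←]=  (~ (~ (~ 1)))    ⊢ (d ^ (~ (~ (~ (~ 1)))))
(4) 1  =[or_true ←]=  (0 | 1)    ⊢ E2

YES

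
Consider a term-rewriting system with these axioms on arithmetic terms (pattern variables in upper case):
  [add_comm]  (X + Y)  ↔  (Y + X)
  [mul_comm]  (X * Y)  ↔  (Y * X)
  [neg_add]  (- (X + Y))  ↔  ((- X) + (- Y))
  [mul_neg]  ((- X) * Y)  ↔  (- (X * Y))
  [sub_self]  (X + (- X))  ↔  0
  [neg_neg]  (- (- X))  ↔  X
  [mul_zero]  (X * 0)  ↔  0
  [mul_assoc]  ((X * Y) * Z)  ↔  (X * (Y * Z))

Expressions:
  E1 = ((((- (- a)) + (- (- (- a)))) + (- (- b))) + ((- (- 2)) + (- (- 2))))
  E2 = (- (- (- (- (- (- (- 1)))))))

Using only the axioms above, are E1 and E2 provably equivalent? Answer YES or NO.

NO

The axioms are sound identities: if E1 ↔* E2 then E1 and E2 evaluate identically under any assignment.
Under a=0, b=0: E1 evaluates to 4, E2 to -1. Distinct ⇒ no rewrite sequence connects them.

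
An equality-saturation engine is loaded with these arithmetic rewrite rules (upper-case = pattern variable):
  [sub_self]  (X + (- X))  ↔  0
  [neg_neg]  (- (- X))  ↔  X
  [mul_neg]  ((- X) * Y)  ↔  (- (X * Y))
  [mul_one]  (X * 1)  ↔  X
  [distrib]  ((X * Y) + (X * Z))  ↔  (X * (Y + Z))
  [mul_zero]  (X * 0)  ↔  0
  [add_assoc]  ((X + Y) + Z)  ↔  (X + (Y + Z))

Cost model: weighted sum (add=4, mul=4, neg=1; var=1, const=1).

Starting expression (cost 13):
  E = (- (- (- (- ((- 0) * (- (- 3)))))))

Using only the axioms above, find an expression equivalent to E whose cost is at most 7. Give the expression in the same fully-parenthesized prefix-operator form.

((- 0) * 3)   [cost 7]

1. [neg_neg →] (- (- (- (- ((- 0) * (- (- 3)))))))  →  (- (- ((- 0) * (- (- 3)))))
2. [neg_neg →] (- (- ((- 0) * (- (- 3)))))  →  ((- 0) * (- (- 3)))
3. [neg_neg →] (- (- 3))  →  3;  cost 7 ≤ 7, done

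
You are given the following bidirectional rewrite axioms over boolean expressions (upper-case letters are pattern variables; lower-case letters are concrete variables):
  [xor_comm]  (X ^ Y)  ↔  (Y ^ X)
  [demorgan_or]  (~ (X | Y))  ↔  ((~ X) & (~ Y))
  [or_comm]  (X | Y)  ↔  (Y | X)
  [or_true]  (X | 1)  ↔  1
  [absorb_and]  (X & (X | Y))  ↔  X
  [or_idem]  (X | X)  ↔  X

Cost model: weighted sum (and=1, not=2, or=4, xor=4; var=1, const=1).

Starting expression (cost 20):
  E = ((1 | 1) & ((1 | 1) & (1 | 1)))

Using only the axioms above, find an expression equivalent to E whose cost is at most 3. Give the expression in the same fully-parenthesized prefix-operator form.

(1 & 1)   [cost 3]

(1) (1 | 1)  =[or_true →]=  1    ⊢ ((1 | 1) & (1 & (1 | 1)))
(2) (1 & (1 | 1))  =[absorb_and →]=  1    ⊢ ((1 | 1) & 1)
(3) (1 | 1)  =[or_idem →]=  1    ⊢ cost 3, within 3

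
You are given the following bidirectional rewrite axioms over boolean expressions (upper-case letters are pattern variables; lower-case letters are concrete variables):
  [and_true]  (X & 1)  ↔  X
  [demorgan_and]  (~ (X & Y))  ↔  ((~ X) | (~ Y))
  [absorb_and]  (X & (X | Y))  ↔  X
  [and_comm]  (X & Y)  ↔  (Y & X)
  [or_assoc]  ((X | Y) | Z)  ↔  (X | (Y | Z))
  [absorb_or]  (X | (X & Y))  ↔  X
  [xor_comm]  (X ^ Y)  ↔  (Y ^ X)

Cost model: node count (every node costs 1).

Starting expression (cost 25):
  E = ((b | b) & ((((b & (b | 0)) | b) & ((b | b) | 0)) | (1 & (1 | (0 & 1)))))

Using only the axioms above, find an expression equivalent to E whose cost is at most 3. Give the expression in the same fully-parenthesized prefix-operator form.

(1) (b & (b | 0))  =[absorb_and →]=  b    ⊢ ((b | b) & (((b | b) & ((b | b) | 0)) | (1 & (1 | (0 & 1)))))
(2) (0 & 1)  =[and_true →]=  0    ⊢ ((b | b) & (((b | b) & ((b | b) | 0)) | (1 & (1 | 0))))
(3) ((b | b) & ((b | b) | 0))  =[absorb_and →]=  (b | b)    ⊢ ((b | b) & ((b | b) | (1 & (1 | 0))))
(4) (1 & (1 | 0))  =[absorb_and →]=  1    ⊢ ((b | b) & ((b | b) | 1))
(5) ((b | b) & ((b | b) | 1))  =[absorb_and →]=  (b | b)    ⊢ cost 3, within 3

(b | b)   [cost 3]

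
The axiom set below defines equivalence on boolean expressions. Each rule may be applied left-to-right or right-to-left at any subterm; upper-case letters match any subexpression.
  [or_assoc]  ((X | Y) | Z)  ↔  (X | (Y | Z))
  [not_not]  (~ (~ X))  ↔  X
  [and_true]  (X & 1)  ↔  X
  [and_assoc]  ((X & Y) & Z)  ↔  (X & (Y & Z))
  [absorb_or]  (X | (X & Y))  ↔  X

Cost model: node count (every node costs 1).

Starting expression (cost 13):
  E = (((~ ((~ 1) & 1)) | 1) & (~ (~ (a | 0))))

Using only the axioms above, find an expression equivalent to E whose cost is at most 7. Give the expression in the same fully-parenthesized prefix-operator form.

((1 | 1) & (a | 0))   [cost 7]

(1) ((~ 1) & 1)  =[and_true →]=  (~ 1)    ⊢ (((~ (~ 1)) | 1) & (~ (~ (a | 0))))
(2) (~ (~ 1))  =[not_not →]=  1    ⊢ ((1 | 1) & (~ (~ (a | 0))))
(3) (~ (~ (a | 0)))  =[not_not →]=  (a | 0)    ⊢ cost 7, within 7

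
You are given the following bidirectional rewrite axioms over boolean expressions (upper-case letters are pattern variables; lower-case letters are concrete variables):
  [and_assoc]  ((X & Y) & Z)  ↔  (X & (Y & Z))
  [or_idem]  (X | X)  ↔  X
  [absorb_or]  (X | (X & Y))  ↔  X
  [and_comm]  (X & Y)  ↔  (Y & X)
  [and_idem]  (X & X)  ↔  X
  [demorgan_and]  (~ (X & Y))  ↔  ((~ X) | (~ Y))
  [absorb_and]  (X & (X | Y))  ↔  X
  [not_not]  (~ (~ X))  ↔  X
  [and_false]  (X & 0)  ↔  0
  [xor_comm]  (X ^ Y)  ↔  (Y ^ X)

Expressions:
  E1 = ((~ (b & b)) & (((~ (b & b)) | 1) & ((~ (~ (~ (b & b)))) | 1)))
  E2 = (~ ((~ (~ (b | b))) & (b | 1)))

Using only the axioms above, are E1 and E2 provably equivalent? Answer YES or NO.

(1) (~ (~ (~ (b & b))))  =[not_not →]=  (~ (b & b))    ⊢ ((~ (b & b)) & (((~ (b & b)) | 1) & ((~ (b & b)) | 1)))
(2) (((~ (b & b)) | 1) & ((~ (b & b)) | 1))  =[and_idem →]=  ((~ (b & b)) | 1)    ⊢ ((~ (b & b)) & ((~ (b & b)) | 1))
(3) ((~ (b & b)) & ((~ (b & b)) | 1))  =[absorb_and →]=  (~ (b & b))
(4) (~ (b & b))  =[demorgan_and →]=  ((~ b) | (~ b))
(5) ((~ b) | (~ b))  =[or_idem →]=  (~ b)
(6) b  =[absorb_and ←]=  (b & (b | 1))    ⊢ (~ (b & (b | 1)))
(7) b  =[or_idem ←]=  (b | b)    ⊢ (~ ((b | b) & (b | 1)))
(8) (b | b)  =[not_not ←]=  (~ (~ (b | b)))    ⊢ E2

YES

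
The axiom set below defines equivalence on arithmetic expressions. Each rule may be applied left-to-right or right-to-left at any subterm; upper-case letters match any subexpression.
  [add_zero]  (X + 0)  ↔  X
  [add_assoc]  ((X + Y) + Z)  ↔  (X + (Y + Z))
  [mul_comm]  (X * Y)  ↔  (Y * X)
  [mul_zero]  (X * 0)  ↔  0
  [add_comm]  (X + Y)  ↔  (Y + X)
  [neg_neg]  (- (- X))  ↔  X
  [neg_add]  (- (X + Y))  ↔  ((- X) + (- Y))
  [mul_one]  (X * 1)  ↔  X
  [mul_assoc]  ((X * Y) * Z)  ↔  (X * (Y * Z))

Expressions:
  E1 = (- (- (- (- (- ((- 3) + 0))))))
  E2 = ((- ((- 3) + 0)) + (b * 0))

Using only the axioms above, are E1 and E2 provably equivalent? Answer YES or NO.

YES

step 1: add_zero (→) rewrites ((- 3) + 0) into (- 3), now (- (- (- (- (- (- 3))))))
step 2: neg_neg (→) rewrites (- (- 3)) into 3, now (- (- (- (- 3))))
step 3: neg_neg (→) rewrites (- (- 3)) into 3, now (- (- 3))
step 4: add_zero (←) rewrites (- (- 3)) into ((- (- 3)) + 0)
step 5: mul_zero (←) rewrites 0 into (b * 0), now ((- (- 3)) + (b * 0))
step 6: add_zero (←) rewrites (- 3) into ((- 3) + 0), which is E2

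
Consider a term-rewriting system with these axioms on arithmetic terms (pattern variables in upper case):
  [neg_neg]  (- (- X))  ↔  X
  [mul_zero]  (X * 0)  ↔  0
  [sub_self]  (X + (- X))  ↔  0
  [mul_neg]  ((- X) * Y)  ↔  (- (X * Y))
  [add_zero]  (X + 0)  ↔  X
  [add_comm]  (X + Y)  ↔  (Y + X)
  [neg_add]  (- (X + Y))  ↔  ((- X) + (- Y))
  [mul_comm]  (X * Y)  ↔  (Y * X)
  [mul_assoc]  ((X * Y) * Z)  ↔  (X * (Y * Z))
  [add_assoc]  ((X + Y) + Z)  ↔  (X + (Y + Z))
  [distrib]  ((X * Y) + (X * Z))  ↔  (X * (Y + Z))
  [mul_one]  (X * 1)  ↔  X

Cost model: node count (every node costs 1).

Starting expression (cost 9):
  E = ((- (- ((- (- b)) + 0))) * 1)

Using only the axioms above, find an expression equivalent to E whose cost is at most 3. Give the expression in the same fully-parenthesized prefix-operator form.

(b * 1)   [cost 3]

step 1: add_zero (→) rewrites ((- (- b)) + 0) into (- (- b)), now ((- (- (- (- b)))) * 1)
step 2: neg_neg (→) rewrites (- (- (- (- b)))) into (- (- b)), now ((- (- b)) * 1)
step 3: neg_neg (→) rewrites (- (- b)) into b, reaching cost 3 (bound 3)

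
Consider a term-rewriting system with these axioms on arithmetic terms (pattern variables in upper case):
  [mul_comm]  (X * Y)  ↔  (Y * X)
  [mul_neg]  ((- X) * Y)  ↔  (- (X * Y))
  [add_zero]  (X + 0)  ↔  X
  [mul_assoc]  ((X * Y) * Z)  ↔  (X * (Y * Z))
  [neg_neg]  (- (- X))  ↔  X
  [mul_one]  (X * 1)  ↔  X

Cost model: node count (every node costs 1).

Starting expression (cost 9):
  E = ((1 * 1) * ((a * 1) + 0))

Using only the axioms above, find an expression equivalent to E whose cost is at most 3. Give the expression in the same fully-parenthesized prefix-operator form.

(1 * a)   [cost 3]

(1) (1 * 1)  =[mul_one →]=  1    ⊢ (1 * ((a * 1) + 0))
(2) (a * 1)  =[mul_one →]=  a    ⊢ (1 * (a + 0))
(3) (a + 0)  =[add_zero →]=  a    ⊢ cost 3, within 3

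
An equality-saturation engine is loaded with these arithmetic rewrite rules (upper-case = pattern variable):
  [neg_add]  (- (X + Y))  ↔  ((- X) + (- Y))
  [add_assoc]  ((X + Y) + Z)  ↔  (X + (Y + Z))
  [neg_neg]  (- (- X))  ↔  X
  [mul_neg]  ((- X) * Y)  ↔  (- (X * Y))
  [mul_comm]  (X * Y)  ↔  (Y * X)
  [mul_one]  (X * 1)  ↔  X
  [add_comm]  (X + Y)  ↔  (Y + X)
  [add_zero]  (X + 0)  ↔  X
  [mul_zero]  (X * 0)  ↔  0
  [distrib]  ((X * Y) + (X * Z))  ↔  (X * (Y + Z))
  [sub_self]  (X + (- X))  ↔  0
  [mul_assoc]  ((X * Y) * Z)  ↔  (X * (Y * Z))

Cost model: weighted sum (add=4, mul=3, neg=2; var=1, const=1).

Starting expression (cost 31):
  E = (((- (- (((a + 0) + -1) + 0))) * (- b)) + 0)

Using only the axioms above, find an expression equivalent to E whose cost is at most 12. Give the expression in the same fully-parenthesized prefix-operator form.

((a + -1) * (- b))   [cost 12]

(1) (- (- (((a + 0) + -1) + 0)))  =[neg_neg →]=  (((a + 0) + -1) + 0)    ⊢ (((((a + 0) + -1) + 0) * (- b)) + 0)
(2) (((a + 0) + -1) + 0)  =[add_assoc →]=  ((a + 0) + (-1 + 0))    ⊢ ((((a + 0) + (-1 + 0)) * (- b)) + 0)
(3) ((((a + 0) + (-1 + 0)) * (- b)) + 0)  =[add_zero →]=  (((a + 0) + (-1 + 0)) * (- b))
(4) (-1 + 0)  =[add_zero →]=  -1    ⊢ (((a + 0) + -1) * (- b))
(5) (a + 0)  =[add_zero →]=  a    ⊢ cost 12, within 12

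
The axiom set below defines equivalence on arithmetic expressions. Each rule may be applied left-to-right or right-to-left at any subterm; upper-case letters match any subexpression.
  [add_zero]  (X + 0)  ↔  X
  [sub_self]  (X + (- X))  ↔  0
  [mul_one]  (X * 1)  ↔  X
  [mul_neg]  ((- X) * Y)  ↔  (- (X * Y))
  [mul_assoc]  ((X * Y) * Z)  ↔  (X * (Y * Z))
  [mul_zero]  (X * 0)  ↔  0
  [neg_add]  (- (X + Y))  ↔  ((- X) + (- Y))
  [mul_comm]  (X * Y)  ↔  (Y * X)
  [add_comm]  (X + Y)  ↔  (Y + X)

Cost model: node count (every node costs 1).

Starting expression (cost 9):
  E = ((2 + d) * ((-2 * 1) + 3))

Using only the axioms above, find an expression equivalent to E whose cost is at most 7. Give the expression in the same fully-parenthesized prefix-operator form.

(1) (-2 * 1)  =[mul_one →]=  -2    ⊢ cost 7, within 7

((2 + d) * (-2 + 3))   [cost 7]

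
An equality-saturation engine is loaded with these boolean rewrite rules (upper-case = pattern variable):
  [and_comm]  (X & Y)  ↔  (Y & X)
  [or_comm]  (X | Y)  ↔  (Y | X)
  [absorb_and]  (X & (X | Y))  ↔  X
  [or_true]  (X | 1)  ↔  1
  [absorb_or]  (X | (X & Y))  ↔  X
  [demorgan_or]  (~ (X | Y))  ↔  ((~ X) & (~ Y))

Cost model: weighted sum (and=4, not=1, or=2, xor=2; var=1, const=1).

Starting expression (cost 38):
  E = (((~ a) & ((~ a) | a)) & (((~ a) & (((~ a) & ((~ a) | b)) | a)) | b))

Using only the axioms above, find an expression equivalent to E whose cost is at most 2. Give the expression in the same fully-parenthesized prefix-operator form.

(~ a)   [cost 2]

(1) ((~ a) & ((~ a) | b))  =[absorb_and →]=  (~ a)    ⊢ (((~ a) & ((~ a) | a)) & (((~ a) & ((~ a) | a)) | b))
(2) (((~ a) & ((~ a) | a)) & (((~ a) & ((~ a) | a)) | b))  =[absorb_and →]=  ((~ a) & ((~ a) | a))
(3) ((~ a) & ((~ a) | a))  =[absorb_and →]=  (~ a)    ⊢ cost 2, within 2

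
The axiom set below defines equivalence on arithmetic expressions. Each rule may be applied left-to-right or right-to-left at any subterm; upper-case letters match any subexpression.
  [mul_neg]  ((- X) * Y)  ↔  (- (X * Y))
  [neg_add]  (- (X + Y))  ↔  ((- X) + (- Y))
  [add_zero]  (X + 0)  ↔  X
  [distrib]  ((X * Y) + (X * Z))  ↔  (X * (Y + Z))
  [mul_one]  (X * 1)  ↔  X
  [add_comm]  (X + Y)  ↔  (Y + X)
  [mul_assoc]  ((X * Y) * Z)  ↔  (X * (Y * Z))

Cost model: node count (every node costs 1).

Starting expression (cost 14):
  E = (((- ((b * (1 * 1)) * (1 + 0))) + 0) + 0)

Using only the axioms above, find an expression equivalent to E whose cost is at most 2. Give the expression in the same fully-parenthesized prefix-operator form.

(- b)   [cost 2]

step 1: add_zero (→) rewrites ((- ((b * (1 * 1)) * (1 + 0))) + 0) into (- ((b * (1 * 1)) * (1 + 0))), now ((- ((b * (1 * 1)) * (1 + 0))) + 0)
step 2: add_zero (→) rewrites (1 + 0) into 1, now ((- ((b * (1 * 1)) * 1)) + 0)
step 3: mul_one (→) rewrites ((b * (1 * 1)) * 1) into (b * (1 * 1)), now ((- (b * (1 * 1))) + 0)
step 4: mul_one (→) rewrites (1 * 1) into 1, now ((- (b * 1)) + 0)
step 5: mul_one (→) rewrites (b * 1) into b, now ((- b) + 0)
step 6: add_zero (→) rewrites ((- b) + 0) into (- b), reaching cost 2 (bound 2)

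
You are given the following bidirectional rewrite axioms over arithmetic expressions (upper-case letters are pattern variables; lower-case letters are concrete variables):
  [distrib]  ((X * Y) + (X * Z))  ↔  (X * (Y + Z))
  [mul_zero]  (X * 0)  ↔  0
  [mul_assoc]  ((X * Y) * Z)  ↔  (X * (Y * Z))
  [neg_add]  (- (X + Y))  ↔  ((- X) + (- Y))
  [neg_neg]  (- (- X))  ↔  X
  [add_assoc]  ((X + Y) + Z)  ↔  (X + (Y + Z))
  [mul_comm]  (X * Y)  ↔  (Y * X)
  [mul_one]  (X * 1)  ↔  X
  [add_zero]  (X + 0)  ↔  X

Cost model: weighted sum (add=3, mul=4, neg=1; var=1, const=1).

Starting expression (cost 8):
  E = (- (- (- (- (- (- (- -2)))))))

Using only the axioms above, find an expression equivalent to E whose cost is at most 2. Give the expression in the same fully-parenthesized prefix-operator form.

(1) (- (- -2))  =[neg_neg →]=  -2    ⊢ (- (- (- (- (- -2)))))
(2) (- (- (- -2)))  =[neg_neg →]=  (- -2)    ⊢ (- (- (- -2)))
(3) (- (- -2))  =[neg_neg →]=  -2    ⊢ cost 2, within 2

(- -2)   [cost 2]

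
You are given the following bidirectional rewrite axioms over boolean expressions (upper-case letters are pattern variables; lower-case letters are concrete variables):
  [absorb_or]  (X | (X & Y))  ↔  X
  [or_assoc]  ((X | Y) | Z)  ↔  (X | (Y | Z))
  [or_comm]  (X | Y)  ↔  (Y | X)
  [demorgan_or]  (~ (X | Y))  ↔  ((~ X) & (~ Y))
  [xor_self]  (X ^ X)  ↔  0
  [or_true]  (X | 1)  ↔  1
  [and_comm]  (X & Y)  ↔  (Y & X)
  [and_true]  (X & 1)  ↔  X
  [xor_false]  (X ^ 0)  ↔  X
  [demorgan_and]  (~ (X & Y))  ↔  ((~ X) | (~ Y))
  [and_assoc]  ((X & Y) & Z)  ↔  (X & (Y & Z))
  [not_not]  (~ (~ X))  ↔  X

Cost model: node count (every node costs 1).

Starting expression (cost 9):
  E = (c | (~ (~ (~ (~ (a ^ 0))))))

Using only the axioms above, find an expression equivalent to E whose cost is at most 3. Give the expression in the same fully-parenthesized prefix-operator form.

step 1: not_not (→) rewrites (~ (~ (~ (a ^ 0)))) into (~ (a ^ 0)), now (c | (~ (~ (a ^ 0))))
step 2: not_not (→) rewrites (~ (~ (a ^ 0))) into (a ^ 0), now (c | (a ^ 0))
step 3: xor_false (→) rewrites (a ^ 0) into a, reaching cost 3 (bound 3)

(c | a)   [cost 3]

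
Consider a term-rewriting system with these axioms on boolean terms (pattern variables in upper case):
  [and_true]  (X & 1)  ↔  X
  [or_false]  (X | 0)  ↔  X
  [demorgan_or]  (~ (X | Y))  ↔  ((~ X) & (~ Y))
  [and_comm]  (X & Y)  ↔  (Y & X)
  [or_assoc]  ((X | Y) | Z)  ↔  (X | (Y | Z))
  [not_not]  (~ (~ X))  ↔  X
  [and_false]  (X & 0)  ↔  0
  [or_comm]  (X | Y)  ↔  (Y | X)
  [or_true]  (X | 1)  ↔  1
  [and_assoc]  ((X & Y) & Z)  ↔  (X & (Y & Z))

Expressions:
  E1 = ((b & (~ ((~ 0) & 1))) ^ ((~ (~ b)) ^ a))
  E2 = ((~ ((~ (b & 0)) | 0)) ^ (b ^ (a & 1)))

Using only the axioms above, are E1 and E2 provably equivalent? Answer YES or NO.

1. [not_not →] (~ (~ b))  →  b;  E1 = ((b & (~ ((~ 0) & 1))) ^ (b ^ a))
2. [and_true →] ((~ 0) & 1)  →  (~ 0);  E1 = ((b & (~ (~ 0))) ^ (b ^ a))
3. [not_not →] (~ (~ 0))  →  0;  E1 = ((b & 0) ^ (b ^ a))
4. [and_true ←] a  →  (a & 1);  E1 = ((b & 0) ^ (b ^ (a & 1)))
5. [not_not ←] (b & 0)  →  (~ (~ (b & 0)));  E1 = ((~ (~ (b & 0))) ^ (b ^ (a & 1)))
6. [or_false ←] (~ (b & 0))  →  ((~ (b & 0)) | 0);  this is E2

YES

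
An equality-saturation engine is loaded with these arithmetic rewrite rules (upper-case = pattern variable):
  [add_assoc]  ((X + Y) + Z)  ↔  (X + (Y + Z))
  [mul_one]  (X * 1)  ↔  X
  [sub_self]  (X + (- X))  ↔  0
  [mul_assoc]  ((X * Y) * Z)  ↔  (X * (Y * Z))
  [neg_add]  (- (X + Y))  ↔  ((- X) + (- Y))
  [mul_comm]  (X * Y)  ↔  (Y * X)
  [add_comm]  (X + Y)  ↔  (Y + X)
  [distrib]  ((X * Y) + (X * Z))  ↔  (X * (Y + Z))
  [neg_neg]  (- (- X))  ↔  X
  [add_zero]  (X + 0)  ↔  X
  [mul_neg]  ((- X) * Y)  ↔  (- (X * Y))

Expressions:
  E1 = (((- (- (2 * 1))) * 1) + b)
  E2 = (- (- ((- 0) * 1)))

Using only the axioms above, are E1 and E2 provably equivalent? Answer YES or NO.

NO

The axioms are sound identities: if E1 ↔* E2 then E1 and E2 evaluate identically under any assignment.
Under b=0: E1 evaluates to 2, E2 to 0. Distinct ⇒ no rewrite sequence connects them.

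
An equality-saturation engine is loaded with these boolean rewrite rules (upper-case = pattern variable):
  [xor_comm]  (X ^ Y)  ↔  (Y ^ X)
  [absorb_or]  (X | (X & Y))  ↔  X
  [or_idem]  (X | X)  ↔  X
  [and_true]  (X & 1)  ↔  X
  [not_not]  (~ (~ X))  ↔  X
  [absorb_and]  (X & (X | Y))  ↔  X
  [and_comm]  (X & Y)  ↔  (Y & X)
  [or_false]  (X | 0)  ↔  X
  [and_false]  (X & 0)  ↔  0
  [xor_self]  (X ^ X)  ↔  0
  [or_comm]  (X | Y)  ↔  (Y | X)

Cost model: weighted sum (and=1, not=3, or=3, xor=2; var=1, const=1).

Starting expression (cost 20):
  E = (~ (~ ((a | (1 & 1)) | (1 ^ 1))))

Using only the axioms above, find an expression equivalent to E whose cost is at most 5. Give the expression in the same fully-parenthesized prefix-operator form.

(a | 1)   [cost 5]

(1) (1 & 1)  =[and_true →]=  1    ⊢ (~ (~ ((a | 1) | (1 ^ 1))))
(2) (1 ^ 1)  =[xor_self →]=  0    ⊢ (~ (~ ((a | 1) | 0)))
(3) (~ (~ ((a | 1) | 0)))  =[not_not →]=  ((a | 1) | 0)
(4) ((a | 1) | 0)  =[or_false →]=  (a | 1)    ⊢ cost 5, within 5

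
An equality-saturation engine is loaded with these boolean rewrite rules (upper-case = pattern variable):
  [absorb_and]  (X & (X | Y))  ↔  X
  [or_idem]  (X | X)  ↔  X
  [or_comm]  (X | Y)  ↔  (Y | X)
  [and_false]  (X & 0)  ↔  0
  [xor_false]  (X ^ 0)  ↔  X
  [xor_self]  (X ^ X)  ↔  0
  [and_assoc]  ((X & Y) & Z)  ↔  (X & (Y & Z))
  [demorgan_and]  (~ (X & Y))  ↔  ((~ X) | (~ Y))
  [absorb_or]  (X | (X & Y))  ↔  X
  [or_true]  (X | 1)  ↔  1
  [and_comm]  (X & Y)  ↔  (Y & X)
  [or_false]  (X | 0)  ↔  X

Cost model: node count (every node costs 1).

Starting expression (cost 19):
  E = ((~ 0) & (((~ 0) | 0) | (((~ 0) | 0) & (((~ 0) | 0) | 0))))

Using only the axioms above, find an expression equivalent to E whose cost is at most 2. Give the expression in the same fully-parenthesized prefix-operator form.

(1) (((~ 0) | 0) & (((~ 0) | 0) | 0))  =[absorb_and →]=  ((~ 0) | 0)    ⊢ ((~ 0) & (((~ 0) | 0) | ((~ 0) | 0)))
(2) (((~ 0) | 0) | ((~ 0) | 0))  =[or_idem →]=  ((~ 0) | 0)    ⊢ ((~ 0) & ((~ 0) | 0))
(3) ((~ 0) & ((~ 0) | 0))  =[absorb_and →]=  (~ 0)    ⊢ cost 2, within 2

(~ 0)   [cost 2]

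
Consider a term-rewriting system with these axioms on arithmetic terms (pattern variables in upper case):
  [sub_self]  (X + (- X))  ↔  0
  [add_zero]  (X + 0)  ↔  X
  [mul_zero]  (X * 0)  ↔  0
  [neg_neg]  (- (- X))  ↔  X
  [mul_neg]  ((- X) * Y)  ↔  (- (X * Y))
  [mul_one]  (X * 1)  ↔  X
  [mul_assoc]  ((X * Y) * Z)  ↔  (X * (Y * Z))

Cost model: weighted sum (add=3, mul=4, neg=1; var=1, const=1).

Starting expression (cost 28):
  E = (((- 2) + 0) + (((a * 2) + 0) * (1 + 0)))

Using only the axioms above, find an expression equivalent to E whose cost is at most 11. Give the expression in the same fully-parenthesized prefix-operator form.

(1) ((a * 2) + 0)  =[add_zero →]=  (a * 2)    ⊢ (((- 2) + 0) + ((a * 2) * (1 + 0)))
(2) ((- 2) + 0)  =[add_zero →]=  (- 2)    ⊢ ((- 2) + ((a * 2) * (1 + 0)))
(3) (1 + 0)  =[add_zero →]=  1    ⊢ ((- 2) + ((a * 2) * 1))
(4) ((a * 2) * 1)  =[mul_one →]=  (a * 2)    ⊢ cost 11, within 11

((- 2) + (a * 2))   [cost 11]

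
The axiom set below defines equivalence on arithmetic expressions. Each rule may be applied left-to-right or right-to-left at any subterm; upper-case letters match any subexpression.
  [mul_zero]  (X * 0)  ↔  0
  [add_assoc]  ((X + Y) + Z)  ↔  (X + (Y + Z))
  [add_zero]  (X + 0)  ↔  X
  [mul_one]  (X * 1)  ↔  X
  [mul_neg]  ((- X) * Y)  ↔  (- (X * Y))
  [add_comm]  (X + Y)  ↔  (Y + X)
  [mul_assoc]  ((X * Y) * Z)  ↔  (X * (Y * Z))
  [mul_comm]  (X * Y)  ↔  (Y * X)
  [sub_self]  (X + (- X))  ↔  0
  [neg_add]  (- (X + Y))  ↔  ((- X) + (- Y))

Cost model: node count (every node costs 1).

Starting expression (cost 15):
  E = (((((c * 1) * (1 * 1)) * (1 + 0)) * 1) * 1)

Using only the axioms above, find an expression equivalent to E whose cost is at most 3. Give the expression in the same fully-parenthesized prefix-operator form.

(c * 1)   [cost 3]

step 1: mul_one (→) rewrites (((((c * 1) * (1 * 1)) * (1 + 0)) * 1) * 1) into ((((c * 1) * (1 * 1)) * (1 + 0)) * 1)
step 2: add_zero (→) rewrites (1 + 0) into 1, now ((((c * 1) * (1 * 1)) * 1) * 1)
step 3: mul_one (→) rewrites (((c * 1) * (1 * 1)) * 1) into ((c * 1) * (1 * 1)), now (((c * 1) * (1 * 1)) * 1)
step 4: mul_one (→) rewrites (1 * 1) into 1, now (((c * 1) * 1) * 1)
step 5: mul_one (→) rewrites ((c * 1) * 1) into (c * 1), now ((c * 1) * 1)
step 6: mul_one (→) rewrites (c * 1) into c, reaching cost 3 (bound 3)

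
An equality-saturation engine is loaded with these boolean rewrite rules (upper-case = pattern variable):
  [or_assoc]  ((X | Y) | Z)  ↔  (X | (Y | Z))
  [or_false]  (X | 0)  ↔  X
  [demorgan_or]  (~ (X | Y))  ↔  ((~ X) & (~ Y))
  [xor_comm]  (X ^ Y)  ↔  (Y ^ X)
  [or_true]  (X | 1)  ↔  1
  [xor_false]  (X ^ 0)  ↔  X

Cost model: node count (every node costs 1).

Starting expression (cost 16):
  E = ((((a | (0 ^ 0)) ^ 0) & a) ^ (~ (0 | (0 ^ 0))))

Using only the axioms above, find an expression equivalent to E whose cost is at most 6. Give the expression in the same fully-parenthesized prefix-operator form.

((a & a) ^ (~ 0))   [cost 6]

(1) (0 ^ 0)  =[xor_false →]=  0    ⊢ ((((a | 0) ^ 0) & a) ^ (~ (0 | (0 ^ 0))))
(2) (a | 0)  =[or_false →]=  a    ⊢ (((a ^ 0) & a) ^ (~ (0 | (0 ^ 0))))
(3) (a ^ 0)  =[xor_false →]=  a    ⊢ ((a & a) ^ (~ (0 | (0 ^ 0))))
(4) (0 ^ 0)  =[xor_false →]=  0    ⊢ ((a & a) ^ (~ (0 | 0)))
(5) (0 | 0)  =[or_false →]=  0    ⊢ cost 6, within 6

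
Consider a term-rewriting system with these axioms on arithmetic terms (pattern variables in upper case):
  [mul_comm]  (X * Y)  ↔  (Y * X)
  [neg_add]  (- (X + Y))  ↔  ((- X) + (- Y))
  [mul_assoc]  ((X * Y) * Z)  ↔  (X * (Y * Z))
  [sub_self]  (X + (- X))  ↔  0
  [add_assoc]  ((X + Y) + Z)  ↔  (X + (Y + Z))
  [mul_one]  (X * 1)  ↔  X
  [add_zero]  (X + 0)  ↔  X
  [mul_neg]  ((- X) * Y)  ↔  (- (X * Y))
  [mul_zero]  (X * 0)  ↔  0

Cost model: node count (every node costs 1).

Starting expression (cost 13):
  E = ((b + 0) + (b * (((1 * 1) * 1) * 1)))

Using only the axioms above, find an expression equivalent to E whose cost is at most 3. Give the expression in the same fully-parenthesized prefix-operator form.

1. [mul_one →] ((1 * 1) * 1)  →  (1 * 1);  E = ((b + 0) + (b * ((1 * 1) * 1)))
2. [mul_one →] ((1 * 1) * 1)  →  (1 * 1);  E = ((b + 0) + (b * (1 * 1)))
3. [add_zero →] (b + 0)  →  b;  E = (b + (b * (1 * 1)))
4. [mul_one →] (1 * 1)  →  1;  E = (b + (b * 1))
5. [mul_one →] (b * 1)  →  b;  cost 3 ≤ 3, done

(b + b)   [cost 3]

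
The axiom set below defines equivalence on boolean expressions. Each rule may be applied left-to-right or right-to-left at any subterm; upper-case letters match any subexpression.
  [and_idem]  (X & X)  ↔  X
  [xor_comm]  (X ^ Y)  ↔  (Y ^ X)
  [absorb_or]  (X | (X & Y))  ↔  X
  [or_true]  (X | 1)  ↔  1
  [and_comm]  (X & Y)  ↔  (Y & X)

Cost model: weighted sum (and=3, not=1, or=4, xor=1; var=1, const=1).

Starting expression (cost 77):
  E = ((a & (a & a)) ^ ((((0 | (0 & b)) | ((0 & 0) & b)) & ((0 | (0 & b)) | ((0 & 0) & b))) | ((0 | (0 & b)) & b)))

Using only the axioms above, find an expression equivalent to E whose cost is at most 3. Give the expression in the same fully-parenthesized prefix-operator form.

(1) (((0 | (0 & b)) | ((0 & 0) & b)) & ((0 | (0 & b)) | ((0 & 0) & b)))  =[and_idem →]=  ((0 | (0 & b)) | ((0 & 0) & b))    ⊢ ((a & (a & a)) ^ (((0 | (0 & b)) | ((0 & 0) & b)) | ((0 | (0 & b)) & b)))
(2) (a & a)  =[and_idem →]=  a    ⊢ ((a & a) ^ (((0 | (0 & b)) | ((0 & 0) & b)) | ((0 | (0 & b)) & b)))
(3) (0 & 0)  =[and_idem →]=  0    ⊢ ((a & a) ^ (((0 | (0 & b)) | (0 & b)) | ((0 | (0 & b)) & b)))
(4) (a & a)  =[and_idem →]=  a    ⊢ (a ^ (((0 | (0 & b)) | (0 & b)) | ((0 | (0 & b)) & b)))
(5) (0 | (0 & b))  =[absorb_or →]=  0    ⊢ (a ^ ((0 | (0 & b)) | ((0 | (0 & b)) & b)))
(6) ((0 | (0 & b)) | ((0 | (0 & b)) & b))  =[absorb_or →]=  (0 | (0 & b))    ⊢ (a ^ (0 | (0 & b)))
(7) (0 | (0 & b))  =[absorb_or →]=  0    ⊢ cost 3, within 3

(a ^ 0)   [cost 3]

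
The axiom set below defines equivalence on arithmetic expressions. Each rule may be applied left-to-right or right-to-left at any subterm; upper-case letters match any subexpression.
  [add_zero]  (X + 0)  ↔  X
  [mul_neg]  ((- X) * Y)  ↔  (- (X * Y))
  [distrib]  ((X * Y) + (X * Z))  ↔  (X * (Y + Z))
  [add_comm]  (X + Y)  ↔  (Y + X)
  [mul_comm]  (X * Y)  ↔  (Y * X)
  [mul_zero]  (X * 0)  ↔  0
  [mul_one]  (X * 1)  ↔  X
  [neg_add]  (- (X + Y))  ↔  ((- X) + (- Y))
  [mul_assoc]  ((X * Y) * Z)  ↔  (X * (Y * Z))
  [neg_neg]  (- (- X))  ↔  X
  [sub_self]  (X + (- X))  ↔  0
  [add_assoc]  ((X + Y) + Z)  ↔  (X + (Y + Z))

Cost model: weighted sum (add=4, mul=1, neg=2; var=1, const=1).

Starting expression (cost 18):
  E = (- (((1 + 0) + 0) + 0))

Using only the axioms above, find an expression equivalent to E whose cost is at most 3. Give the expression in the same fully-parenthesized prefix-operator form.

1. [add_zero →] ((1 + 0) + 0)  →  (1 + 0);  E = (- ((1 + 0) + 0))
2. [add_zero →] (1 + 0)  →  1;  E = (- (1 + 0))
3. [add_zero →] (1 + 0)  →  1;  cost 3 ≤ 3, done

(- 1)   [cost 3]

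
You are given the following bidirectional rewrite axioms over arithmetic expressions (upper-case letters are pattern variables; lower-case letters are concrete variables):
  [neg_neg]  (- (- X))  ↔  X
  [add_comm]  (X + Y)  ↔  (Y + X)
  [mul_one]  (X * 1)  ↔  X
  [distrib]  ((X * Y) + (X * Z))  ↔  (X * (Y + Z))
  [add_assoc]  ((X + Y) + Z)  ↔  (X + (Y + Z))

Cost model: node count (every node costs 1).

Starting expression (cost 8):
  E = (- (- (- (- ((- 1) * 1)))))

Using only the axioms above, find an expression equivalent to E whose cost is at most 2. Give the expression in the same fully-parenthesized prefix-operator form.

(- 1)   [cost 2]

(1) (- (- (- ((- 1) * 1))))  =[neg_neg →]=  (- ((- 1) * 1))    ⊢ (- (- ((- 1) * 1)))
(2) ((- 1) * 1)  =[mul_one →]=  (- 1)    ⊢ (- (- (- 1)))
(3) (- (- 1))  =[neg_neg →]=  1    ⊢ cost 2, within 2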